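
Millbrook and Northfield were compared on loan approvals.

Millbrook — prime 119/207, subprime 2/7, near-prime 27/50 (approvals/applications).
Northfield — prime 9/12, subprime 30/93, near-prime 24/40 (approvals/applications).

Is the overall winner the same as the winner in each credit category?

No

Prime: Millbrook 119/207 = 57.5%, Northfield 9/12 = 75.0% → Northfield
Subprime: Millbrook 2/7 = 28.6%, Northfield 30/93 = 32.3% → Northfield
Near-prime: Millbrook 27/50 = 54.0%, Northfield 24/40 = 60.0% → Northfield
Overall: Millbrook 148/264 = 56.1%, Northfield 63/145 = 43.4% → Millbrook
Northfield wins each credit group but Millbrook wins overall — the comparison reverses. Northfield's applications skew toward subprime, which has a lower base rate.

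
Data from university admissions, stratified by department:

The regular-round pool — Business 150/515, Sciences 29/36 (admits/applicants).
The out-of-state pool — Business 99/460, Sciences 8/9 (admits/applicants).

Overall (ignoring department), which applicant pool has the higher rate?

the regular-round pool

Business: the regular-round pool 150/515 = 29.1%, the out-of-state pool 99/460 = 21.5% → the regular-round pool
Sciences: the regular-round pool 29/36 = 80.6%, the out-of-state pool 8/9 = 88.9% → the out-of-state pool
Overall: the regular-round pool 179/551 = 32.5%, the out-of-state pool 107/469 = 22.8% → the regular-round pool
(Neither sweeps every department group, but the regular-round pool has the higher pooled rate.)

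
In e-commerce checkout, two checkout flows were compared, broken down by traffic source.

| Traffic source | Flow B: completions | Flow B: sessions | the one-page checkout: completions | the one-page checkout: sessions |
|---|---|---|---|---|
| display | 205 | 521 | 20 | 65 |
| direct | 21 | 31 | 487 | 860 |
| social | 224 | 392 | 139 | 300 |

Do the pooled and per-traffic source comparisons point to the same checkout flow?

No

Display: Flow B 205/521 = 39.3%, the one-page checkout 20/65 = 30.8% → Flow B
Direct: Flow B 21/31 = 67.7%, the one-page checkout 487/860 = 56.6% → Flow B
Social: Flow B 224/392 = 57.1%, the one-page checkout 139/300 = 46.3% → Flow B
Overall: Flow B 450/944 = 47.7%, the one-page checkout 646/1225 = 52.7% → the one-page checkout
Flow B wins each traffic group but the one-page checkout wins overall — the comparison reverses. Flow B's sessions skew toward display, which has a lower base rate.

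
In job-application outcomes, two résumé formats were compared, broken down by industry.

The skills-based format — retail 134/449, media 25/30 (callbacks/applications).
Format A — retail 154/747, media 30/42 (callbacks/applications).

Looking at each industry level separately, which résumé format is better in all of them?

the skills-based format

Retail: the skills-based format 134/449 = 29.8%, Format A 154/747 = 20.6% → the skills-based format
Media: the skills-based format 25/30 = 83.3%, Format A 30/42 = 71.4% → the skills-based format
The skills-based format has the higher rate in both groups.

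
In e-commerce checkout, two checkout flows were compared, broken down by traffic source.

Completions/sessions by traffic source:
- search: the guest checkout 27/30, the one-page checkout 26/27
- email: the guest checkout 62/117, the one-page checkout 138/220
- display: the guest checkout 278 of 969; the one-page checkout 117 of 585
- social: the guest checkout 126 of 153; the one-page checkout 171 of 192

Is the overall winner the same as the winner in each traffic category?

Search: the guest checkout 27/30 = 90.0%, the one-page checkout 26/27 = 96.3% → the one-page checkout
Email: the guest checkout 62/117 = 53.0%, the one-page checkout 138/220 = 62.7% → the one-page checkout
Display: the guest checkout 278/969 = 28.7%, the one-page checkout 117/585 = 20.0% → the guest checkout
Social: the guest checkout 126/153 = 82.4%, the one-page checkout 171/192 = 89.1% → the one-page checkout
Overall: the guest checkout 493/1269 = 38.8%, the one-page checkout 452/1024 = 44.1% → the one-page checkout
Neither sweeps: the guest checkout wins 1 of 4 groups, the one-page checkout wins 3. The one-page checkout wins overall but not every group — no Simpson reversal.

No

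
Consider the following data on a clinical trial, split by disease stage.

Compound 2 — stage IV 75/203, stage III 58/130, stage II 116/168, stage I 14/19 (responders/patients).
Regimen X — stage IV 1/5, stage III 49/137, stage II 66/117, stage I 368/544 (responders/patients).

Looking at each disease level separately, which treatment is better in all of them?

Compound 2

Stage IV: Compound 2 75/203 = 36.9%, Regimen X 1/5 = 20.0% → Compound 2
Stage III: Compound 2 58/130 = 44.6%, Regimen X 49/137 = 35.8% → Compound 2
Stage II: Compound 2 116/168 = 69.0%, Regimen X 66/117 = 56.4% → Compound 2
Stage I: Compound 2 14/19 = 73.7%, Regimen X 368/544 = 67.6% → Compound 2
Compound 2 has the higher rate in all 4 groups.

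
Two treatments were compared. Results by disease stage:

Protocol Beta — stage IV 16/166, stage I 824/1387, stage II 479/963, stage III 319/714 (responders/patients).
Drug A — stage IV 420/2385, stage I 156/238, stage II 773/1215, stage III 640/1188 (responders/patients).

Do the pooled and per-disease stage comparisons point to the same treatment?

No

Stage IV: Protocol Beta 16/166 = 9.6%, Drug A 420/2385 = 17.6% → Drug A
Stage I: Protocol Beta 824/1387 = 59.4%, Drug A 156/238 = 65.5% → Drug A
Stage II: Protocol Beta 479/963 = 49.7%, Drug A 773/1215 = 63.6% → Drug A
Stage III: Protocol Beta 319/714 = 44.7%, Drug A 640/1188 = 53.9% → Drug A
Overall: Protocol Beta 1638/3230 = 50.7%, Drug A 1989/5026 = 39.6% → Protocol Beta
Drug A wins each disease group but Protocol Beta wins overall — the comparison reverses. Drug A's patients skew toward stage IV, which has a lower base rate.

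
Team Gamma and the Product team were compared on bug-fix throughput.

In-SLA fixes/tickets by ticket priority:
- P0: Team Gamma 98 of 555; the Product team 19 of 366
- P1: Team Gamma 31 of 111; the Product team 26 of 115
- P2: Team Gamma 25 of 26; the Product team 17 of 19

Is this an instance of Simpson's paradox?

P0: Team Gamma 98/555 = 17.7%, the Product team 19/366 = 5.2% → Team Gamma
P1: Team Gamma 31/111 = 27.9%, the Product team 26/115 = 22.6% → Team Gamma
P2: Team Gamma 25/26 = 96.2%, the Product team 17/19 = 89.5% → Team Gamma
Overall: Team Gamma 154/692 = 22.3%, the Product team 62/500 = 12.4% → Team Gamma
Team Gamma wins overall and in every ticket group — no reversal.

No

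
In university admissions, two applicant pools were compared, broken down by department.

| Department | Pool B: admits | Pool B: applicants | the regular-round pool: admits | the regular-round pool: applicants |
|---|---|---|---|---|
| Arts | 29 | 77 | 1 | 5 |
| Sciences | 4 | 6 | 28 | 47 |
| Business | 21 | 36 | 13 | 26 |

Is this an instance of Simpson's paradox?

Arts: Pool B 29/77 = 37.7%, the regular-round pool 1/5 = 20.0% → Pool B
Sciences: Pool B 4/6 = 66.7%, the regular-round pool 28/47 = 59.6% → Pool B
Business: Pool B 21/36 = 58.3%, the regular-round pool 13/26 = 50.0% → Pool B
Overall: Pool B 54/119 = 45.4%, the regular-round pool 42/78 = 53.8% → the regular-round pool
Pool B wins each department group but the regular-round pool wins overall — the comparison reverses. Pool B's applicants skew toward Arts, which has a lower base rate.

Yes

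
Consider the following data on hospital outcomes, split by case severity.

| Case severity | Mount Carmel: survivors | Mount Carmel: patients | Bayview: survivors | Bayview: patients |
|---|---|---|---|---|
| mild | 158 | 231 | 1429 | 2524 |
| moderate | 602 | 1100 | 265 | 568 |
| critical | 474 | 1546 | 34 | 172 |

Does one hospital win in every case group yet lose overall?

Mild: Mount Carmel 158/231 = 68.4%, Bayview 1429/2524 = 56.6% → Mount Carmel
Moderate: Mount Carmel 602/1100 = 54.7%, Bayview 265/568 = 46.7% → Mount Carmel
Critical: Mount Carmel 474/1546 = 30.7%, Bayview 34/172 = 19.8% → Mount Carmel
Overall: Mount Carmel 1234/2877 = 42.9%, Bayview 1728/3264 = 52.9% → Bayview
Mount Carmel wins each case group but Bayview wins overall — the comparison reverses. Mount Carmel's patients skew toward critical, which has a lower base rate.

Yes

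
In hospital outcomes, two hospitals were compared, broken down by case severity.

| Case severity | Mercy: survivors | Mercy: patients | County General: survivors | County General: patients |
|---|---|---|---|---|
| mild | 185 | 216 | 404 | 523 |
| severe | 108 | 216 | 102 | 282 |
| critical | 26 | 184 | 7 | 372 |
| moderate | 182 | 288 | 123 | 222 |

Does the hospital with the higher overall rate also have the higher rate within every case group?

Mild: Mercy 185/216 = 85.6%, County General 404/523 = 77.2% → Mercy
Severe: Mercy 108/216 = 50.0%, County General 102/282 = 36.2% → Mercy
Critical: Mercy 26/184 = 14.1%, County General 7/372 = 1.9% → Mercy
Moderate: Mercy 182/288 = 63.2%, County General 123/222 = 55.4% → Mercy
Overall: Mercy 501/904 = 55.4%, County General 636/1399 = 45.5% → Mercy
Mercy wins overall and in every case group — no reversal.

Yes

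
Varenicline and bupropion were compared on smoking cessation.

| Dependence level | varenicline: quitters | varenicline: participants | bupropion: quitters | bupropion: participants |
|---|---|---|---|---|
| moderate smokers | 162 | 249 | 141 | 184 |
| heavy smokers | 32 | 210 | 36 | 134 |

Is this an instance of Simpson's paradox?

No

Moderate smokers: varenicline 162/249 = 65.1%, bupropion 141/184 = 76.6% → bupropion
Heavy smokers: varenicline 32/210 = 15.2%, bupropion 36/134 = 26.9% → bupropion
Overall: varenicline 194/459 = 42.3%, bupropion 177/318 = 55.7% → bupropion
Bupropion wins overall and in every dependence group — no reversal.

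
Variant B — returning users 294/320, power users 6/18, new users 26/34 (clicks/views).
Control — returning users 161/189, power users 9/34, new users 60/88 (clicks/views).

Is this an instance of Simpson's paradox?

Returning users: Variant B 294/320 = 91.9%, Control 161/189 = 85.2% → Variant B
Power users: Variant B 6/18 = 33.3%, Control 9/34 = 26.5% → Variant B
New users: Variant B 26/34 = 76.5%, Control 60/88 = 68.2% → Variant B
Overall: Variant B 326/372 = 87.6%, Control 230/311 = 74.0% → Variant B
Variant B wins overall and in every user group — no reversal.

No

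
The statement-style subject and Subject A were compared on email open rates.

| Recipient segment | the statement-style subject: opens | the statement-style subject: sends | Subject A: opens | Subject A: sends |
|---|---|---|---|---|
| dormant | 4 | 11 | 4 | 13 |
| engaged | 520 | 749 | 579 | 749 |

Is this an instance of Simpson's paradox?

Dormant: the statement-style subject 4/11 = 36.4%, Subject A 4/13 = 30.8% → the statement-style subject
Engaged: the statement-style subject 520/749 = 69.4%, Subject A 579/749 = 77.3% → Subject A
Overall: the statement-style subject 524/760 = 68.9%, Subject A 583/762 = 76.5% → Subject A
Neither sweeps: the statement-style subject wins 1 of 2 groups, Subject A wins 1. Subject A wins overall but not every group — no Simpson reversal.

No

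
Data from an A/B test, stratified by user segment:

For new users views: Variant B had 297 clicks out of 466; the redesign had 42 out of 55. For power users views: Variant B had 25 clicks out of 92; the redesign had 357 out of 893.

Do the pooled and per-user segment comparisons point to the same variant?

No

New users: Variant B 297/466 = 63.7%, the redesign 42/55 = 76.4% → the redesign
Power users: Variant B 25/92 = 27.2%, the redesign 357/893 = 40.0% → the redesign
Overall: Variant B 322/558 = 57.7%, the redesign 399/948 = 42.1% → Variant B
The redesign wins each user group but Variant B wins overall — the comparison reverses. The redesign's views skew toward power users, which has a lower base rate.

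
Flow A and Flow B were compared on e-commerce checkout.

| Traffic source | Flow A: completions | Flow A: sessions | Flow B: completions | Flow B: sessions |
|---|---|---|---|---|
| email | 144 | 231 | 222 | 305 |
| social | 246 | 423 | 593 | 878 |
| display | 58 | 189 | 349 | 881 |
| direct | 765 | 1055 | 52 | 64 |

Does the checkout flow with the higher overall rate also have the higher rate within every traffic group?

No

Email: Flow A 144/231 = 62.3%, Flow B 222/305 = 72.8% → Flow B
Social: Flow A 246/423 = 58.2%, Flow B 593/878 = 67.5% → Flow B
Display: Flow A 58/189 = 30.7%, Flow B 349/881 = 39.6% → Flow B
Direct: Flow A 765/1055 = 72.5%, Flow B 52/64 = 81.2% → Flow B
Overall: Flow A 1213/1898 = 63.9%, Flow B 1216/2128 = 57.1% → Flow A
Flow B wins each traffic group but Flow A wins overall — the comparison reverses. Flow B's sessions skew toward display, which has a lower base rate.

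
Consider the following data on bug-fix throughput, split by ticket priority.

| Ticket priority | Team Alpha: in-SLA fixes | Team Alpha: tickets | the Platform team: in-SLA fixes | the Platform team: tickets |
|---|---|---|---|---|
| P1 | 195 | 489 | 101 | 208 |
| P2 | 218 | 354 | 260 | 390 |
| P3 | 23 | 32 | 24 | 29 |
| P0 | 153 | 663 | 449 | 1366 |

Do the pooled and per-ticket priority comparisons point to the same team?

Yes

P1: Team Alpha 195/489 = 39.9%, the Platform team 101/208 = 48.6% → the Platform team
P2: Team Alpha 218/354 = 61.6%, the Platform team 260/390 = 66.7% → the Platform team
P3: Team Alpha 23/32 = 71.9%, the Platform team 24/29 = 82.8% → the Platform team
P0: Team Alpha 153/663 = 23.1%, the Platform team 449/1366 = 32.9% → the Platform team
Overall: Team Alpha 589/1538 = 38.3%, the Platform team 834/1993 = 41.8% → the Platform team
The Platform team wins overall and in every ticket group — no reversal.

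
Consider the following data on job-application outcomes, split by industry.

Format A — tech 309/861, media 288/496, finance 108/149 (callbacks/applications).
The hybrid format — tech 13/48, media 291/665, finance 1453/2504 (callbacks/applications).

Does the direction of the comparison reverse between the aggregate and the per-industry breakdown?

Yes

Tech: Format A 309/861 = 35.9%, the hybrid format 13/48 = 27.1% → Format A
Media: Format A 288/496 = 58.1%, the hybrid format 291/665 = 43.8% → Format A
Finance: Format A 108/149 = 72.5%, the hybrid format 1453/2504 = 58.0% → Format A
Overall: Format A 705/1506 = 46.8%, the hybrid format 1757/3217 = 54.6% → the hybrid format
Format A wins each industry group but the hybrid format wins overall — the comparison reverses. Format A's applications skew toward tech, which has a lower base rate.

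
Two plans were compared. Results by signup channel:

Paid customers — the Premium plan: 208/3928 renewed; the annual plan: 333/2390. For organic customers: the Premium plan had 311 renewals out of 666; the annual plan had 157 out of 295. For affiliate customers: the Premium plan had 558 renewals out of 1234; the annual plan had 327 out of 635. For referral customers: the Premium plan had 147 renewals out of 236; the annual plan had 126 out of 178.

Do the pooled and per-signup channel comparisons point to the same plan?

Paid: the Premium plan 208/3928 = 5.3%, the annual plan 333/2390 = 13.9% → the annual plan
Organic: the Premium plan 311/666 = 46.7%, the annual plan 157/295 = 53.2% → the annual plan
Affiliate: the Premium plan 558/1234 = 45.2%, the annual plan 327/635 = 51.5% → the annual plan
Referral: the Premium plan 147/236 = 62.3%, the annual plan 126/178 = 70.8% → the annual plan
Overall: the Premium plan 1224/6064 = 20.2%, the annual plan 943/3498 = 27.0% → the annual plan
The annual plan wins overall and in every signup group — no reversal.

Yes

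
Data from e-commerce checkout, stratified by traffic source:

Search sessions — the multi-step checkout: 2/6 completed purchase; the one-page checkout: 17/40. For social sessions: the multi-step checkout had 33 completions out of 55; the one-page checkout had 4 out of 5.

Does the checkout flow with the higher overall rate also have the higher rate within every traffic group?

Search: the multi-step checkout 2/6 = 33.3%, the one-page checkout 17/40 = 42.5% → the one-page checkout
Social: the multi-step checkout 33/55 = 60.0%, the one-page checkout 4/5 = 80.0% → the one-page checkout
Overall: the multi-step checkout 35/61 = 57.4%, the one-page checkout 21/45 = 46.7% → the multi-step checkout
The one-page checkout wins each traffic group but the multi-step checkout wins overall — the comparison reverses. The one-page checkout's sessions skew toward search, which has a lower base rate.

No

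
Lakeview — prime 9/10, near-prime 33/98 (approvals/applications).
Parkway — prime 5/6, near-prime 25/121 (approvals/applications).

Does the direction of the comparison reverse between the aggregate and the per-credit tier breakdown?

No

Prime: Lakeview 9/10 = 90.0%, Parkway 5/6 = 83.3% → Lakeview
Near-prime: Lakeview 33/98 = 33.7%, Parkway 25/121 = 20.7% → Lakeview
Overall: Lakeview 42/108 = 38.9%, Parkway 30/127 = 23.6% → Lakeview
Lakeview wins overall and in every credit group — no reversal.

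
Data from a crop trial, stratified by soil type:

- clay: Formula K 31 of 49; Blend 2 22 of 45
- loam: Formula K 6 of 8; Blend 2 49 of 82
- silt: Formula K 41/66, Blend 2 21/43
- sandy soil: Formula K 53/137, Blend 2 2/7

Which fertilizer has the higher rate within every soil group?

Formula K

Clay: Formula K 31/49 = 63.3%, Blend 2 22/45 = 48.9% → Formula K
Loam: Formula K 6/8 = 75.0%, Blend 2 49/82 = 59.8% → Formula K
Silt: Formula K 41/66 = 62.1%, Blend 2 21/43 = 48.8% → Formula K
Sandy soil: Formula K 53/137 = 38.7%, Blend 2 2/7 = 28.6% → Formula K
Formula K has the higher rate in all 4 groups.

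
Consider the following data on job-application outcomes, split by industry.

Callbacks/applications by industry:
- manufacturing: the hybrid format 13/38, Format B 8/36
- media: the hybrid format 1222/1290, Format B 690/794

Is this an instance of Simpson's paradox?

Manufacturing: the hybrid format 13/38 = 34.2%, Format B 8/36 = 22.2% → the hybrid format
Media: the hybrid format 1222/1290 = 94.7%, Format B 690/794 = 86.9% → the hybrid format
Overall: the hybrid format 1235/1328 = 93.0%, Format B 698/830 = 84.1% → the hybrid format
The hybrid format wins overall and in every industry group — no reversal.

No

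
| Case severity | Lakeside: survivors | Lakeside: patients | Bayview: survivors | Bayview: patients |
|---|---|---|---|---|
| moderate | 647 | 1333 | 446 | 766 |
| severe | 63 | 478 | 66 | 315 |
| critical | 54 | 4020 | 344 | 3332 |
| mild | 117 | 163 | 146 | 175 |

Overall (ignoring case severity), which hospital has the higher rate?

Moderate: Lakeside 647/1333 = 48.5%, Bayview 446/766 = 58.2% → Bayview
Severe: Lakeside 63/478 = 13.2%, Bayview 66/315 = 21.0% → Bayview
Critical: Lakeside 54/4020 = 1.3%, Bayview 344/3332 = 10.3% → Bayview
Mild: Lakeside 117/163 = 71.8%, Bayview 146/175 = 83.4% → Bayview
Overall: Lakeside 881/5994 = 14.7%, Bayview 1002/4588 = 21.8% → Bayview

Bayview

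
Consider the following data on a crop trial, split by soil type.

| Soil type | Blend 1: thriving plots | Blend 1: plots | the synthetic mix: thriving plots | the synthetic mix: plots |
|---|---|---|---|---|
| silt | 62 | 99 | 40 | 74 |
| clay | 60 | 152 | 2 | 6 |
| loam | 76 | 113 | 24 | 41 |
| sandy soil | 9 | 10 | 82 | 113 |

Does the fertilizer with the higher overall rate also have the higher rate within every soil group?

Silt: Blend 1 62/99 = 62.6%, the synthetic mix 40/74 = 54.1% → Blend 1
Clay: Blend 1 60/152 = 39.5%, the synthetic mix 2/6 = 33.3% → Blend 1
Loam: Blend 1 76/113 = 67.3%, the synthetic mix 24/41 = 58.5% → Blend 1
Sandy soil: Blend 1 9/10 = 90.0%, the synthetic mix 82/113 = 72.6% → Blend 1
Overall: Blend 1 207/374 = 55.3%, the synthetic mix 148/234 = 63.2% → the synthetic mix
Blend 1 wins each soil group but the synthetic mix wins overall — the comparison reverses. Blend 1's plots skew toward clay, which has a lower base rate.

No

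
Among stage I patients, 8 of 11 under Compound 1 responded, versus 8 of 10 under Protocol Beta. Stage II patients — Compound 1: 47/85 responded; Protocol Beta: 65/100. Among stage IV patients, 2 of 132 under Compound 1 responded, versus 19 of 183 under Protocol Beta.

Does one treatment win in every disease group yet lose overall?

Stage I: Compound 1 8/11 = 72.7%, Protocol Beta 8/10 = 80.0% → Protocol Beta
Stage II: Compound 1 47/85 = 55.3%, Protocol Beta 65/100 = 65.0% → Protocol Beta
Stage IV: Compound 1 2/132 = 1.5%, Protocol Beta 19/183 = 10.4% → Protocol Beta
Overall: Compound 1 57/228 = 25.0%, Protocol Beta 92/293 = 31.4% → Protocol Beta
Protocol Beta wins overall and in every disease group — no reversal.

No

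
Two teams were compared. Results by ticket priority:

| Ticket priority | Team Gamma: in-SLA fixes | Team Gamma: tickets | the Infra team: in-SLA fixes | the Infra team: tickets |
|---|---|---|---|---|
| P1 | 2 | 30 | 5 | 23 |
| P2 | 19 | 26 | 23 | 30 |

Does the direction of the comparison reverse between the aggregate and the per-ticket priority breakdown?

No

P1: Team Gamma 2/30 = 6.7%, the Infra team 5/23 = 21.7% → the Infra team
P2: Team Gamma 19/26 = 73.1%, the Infra team 23/30 = 76.7% → the Infra team
Overall: Team Gamma 21/56 = 37.5%, the Infra team 28/53 = 52.8% → the Infra team
The Infra team wins overall and in every ticket group — no reversal.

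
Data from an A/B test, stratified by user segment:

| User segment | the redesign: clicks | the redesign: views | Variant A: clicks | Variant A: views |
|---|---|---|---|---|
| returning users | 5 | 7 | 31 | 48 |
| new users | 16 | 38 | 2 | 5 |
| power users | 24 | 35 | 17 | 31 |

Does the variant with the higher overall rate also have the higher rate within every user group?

Returning users: the redesign 5/7 = 71.4%, Variant A 31/48 = 64.6% → the redesign
New users: the redesign 16/38 = 42.1%, Variant A 2/5 = 40.0% → the redesign
Power users: the redesign 24/35 = 68.6%, Variant A 17/31 = 54.8% → the redesign
Overall: the redesign 45/80 = 56.2%, Variant A 50/84 = 59.5% → Variant A
The redesign wins each user group but Variant A wins overall — the comparison reverses. The redesign's views skew toward new users, which has a lower base rate.

No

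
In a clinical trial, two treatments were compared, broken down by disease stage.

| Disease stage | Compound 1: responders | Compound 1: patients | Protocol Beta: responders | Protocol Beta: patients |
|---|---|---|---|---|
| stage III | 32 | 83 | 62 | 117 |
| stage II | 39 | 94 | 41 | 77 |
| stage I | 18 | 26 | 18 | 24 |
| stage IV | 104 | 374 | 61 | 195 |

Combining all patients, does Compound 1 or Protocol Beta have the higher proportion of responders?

Stage III: Compound 1 32/83 = 38.6%, Protocol Beta 62/117 = 53.0% → Protocol Beta
Stage II: Compound 1 39/94 = 41.5%, Protocol Beta 41/77 = 53.2% → Protocol Beta
Stage I: Compound 1 18/26 = 69.2%, Protocol Beta 18/24 = 75.0% → Protocol Beta
Stage IV: Compound 1 104/374 = 27.8%, Protocol Beta 61/195 = 31.3% → Protocol Beta
Overall: Compound 1 193/577 = 33.4%, Protocol Beta 182/413 = 44.1% → Protocol Beta

Protocol Beta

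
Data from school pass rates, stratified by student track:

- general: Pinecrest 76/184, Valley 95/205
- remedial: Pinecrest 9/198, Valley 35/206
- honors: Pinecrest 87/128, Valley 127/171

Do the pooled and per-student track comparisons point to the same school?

General: Pinecrest 76/184 = 41.3%, Valley 95/205 = 46.3% → Valley
Remedial: Pinecrest 9/198 = 4.5%, Valley 35/206 = 17.0% → Valley
Honors: Pinecrest 87/128 = 68.0%, Valley 127/171 = 74.3% → Valley
Overall: Pinecrest 172/510 = 33.7%, Valley 257/582 = 44.2% → Valley
Valley wins overall and in every student group — no reversal.

Yes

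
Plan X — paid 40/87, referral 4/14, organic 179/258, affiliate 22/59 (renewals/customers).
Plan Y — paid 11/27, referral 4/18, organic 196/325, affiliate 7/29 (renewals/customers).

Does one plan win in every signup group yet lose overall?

Paid: Plan X 40/87 = 46.0%, Plan Y 11/27 = 40.7% → Plan X
Referral: Plan X 4/14 = 28.6%, Plan Y 4/18 = 22.2% → Plan X
Organic: Plan X 179/258 = 69.4%, Plan Y 196/325 = 60.3% → Plan X
Affiliate: Plan X 22/59 = 37.3%, Plan Y 7/29 = 24.1% → Plan X
Overall: Plan X 245/418 = 58.6%, Plan Y 218/399 = 54.6% → Plan X
Plan X wins overall and in every signup group — no reversal.

No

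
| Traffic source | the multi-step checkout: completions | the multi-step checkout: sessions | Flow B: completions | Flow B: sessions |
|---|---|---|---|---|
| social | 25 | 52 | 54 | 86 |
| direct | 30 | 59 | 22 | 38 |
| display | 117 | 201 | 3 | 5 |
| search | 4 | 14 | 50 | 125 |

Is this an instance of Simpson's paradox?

Social: the multi-step checkout 25/52 = 48.1%, Flow B 54/86 = 62.8% → Flow B
Direct: the multi-step checkout 30/59 = 50.8%, Flow B 22/38 = 57.9% → Flow B
Display: the multi-step checkout 117/201 = 58.2%, Flow B 3/5 = 60.0% → Flow B
Search: the multi-step checkout 4/14 = 28.6%, Flow B 50/125 = 40.0% → Flow B
Overall: the multi-step checkout 176/326 = 54.0%, Flow B 129/254 = 50.8% → the multi-step checkout
Flow B wins each traffic group but the multi-step checkout wins overall — the comparison reverses. Flow B's sessions skew toward search, which has a lower base rate.

Yes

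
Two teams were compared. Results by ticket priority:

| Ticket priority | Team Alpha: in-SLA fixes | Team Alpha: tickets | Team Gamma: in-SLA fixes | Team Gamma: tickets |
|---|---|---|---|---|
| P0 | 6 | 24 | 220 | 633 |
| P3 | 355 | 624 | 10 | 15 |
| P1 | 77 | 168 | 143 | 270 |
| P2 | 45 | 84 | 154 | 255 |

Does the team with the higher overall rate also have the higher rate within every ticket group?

No

P0: Team Alpha 6/24 = 25.0%, Team Gamma 220/633 = 34.8% → Team Gamma
P3: Team Alpha 355/624 = 56.9%, Team Gamma 10/15 = 66.7% → Team Gamma
P1: Team Alpha 77/168 = 45.8%, Team Gamma 143/270 = 53.0% → Team Gamma
P2: Team Alpha 45/84 = 53.6%, Team Gamma 154/255 = 60.4% → Team Gamma
Overall: Team Alpha 483/900 = 53.7%, Team Gamma 527/1173 = 44.9% → Team Alpha
Team Gamma wins each ticket group but Team Alpha wins overall — the comparison reverses. Team Gamma's tickets skew toward P0, which has a lower base rate.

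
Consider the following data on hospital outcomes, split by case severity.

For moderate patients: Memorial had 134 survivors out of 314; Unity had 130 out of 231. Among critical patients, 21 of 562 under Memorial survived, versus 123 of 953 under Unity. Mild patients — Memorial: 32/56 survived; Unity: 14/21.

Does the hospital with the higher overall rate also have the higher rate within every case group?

Yes

Moderate: Memorial 134/314 = 42.7%, Unity 130/231 = 56.3% → Unity
Critical: Memorial 21/562 = 3.7%, Unity 123/953 = 12.9% → Unity
Mild: Memorial 32/56 = 57.1%, Unity 14/21 = 66.7% → Unity
Overall: Memorial 187/932 = 20.1%, Unity 267/1205 = 22.2% → Unity
Unity wins overall and in every case group — no reversal.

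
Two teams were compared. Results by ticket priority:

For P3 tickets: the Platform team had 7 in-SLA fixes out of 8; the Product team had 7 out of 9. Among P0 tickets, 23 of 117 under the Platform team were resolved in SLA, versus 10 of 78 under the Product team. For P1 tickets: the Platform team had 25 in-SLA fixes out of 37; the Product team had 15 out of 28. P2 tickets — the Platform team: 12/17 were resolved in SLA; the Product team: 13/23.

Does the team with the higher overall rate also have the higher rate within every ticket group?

Yes

P3: the Platform team 7/8 = 87.5%, the Product team 7/9 = 77.8% → the Platform team
P0: the Platform team 23/117 = 19.7%, the Product team 10/78 = 12.8% → the Platform team
P1: the Platform team 25/37 = 67.6%, the Product team 15/28 = 53.6% → the Platform team
P2: the Platform team 12/17 = 70.6%, the Product team 13/23 = 56.5% → the Platform team
Overall: the Platform team 67/179 = 37.4%, the Product team 45/138 = 32.6% → the Platform team
The Platform team wins overall and in every ticket group — no reversal.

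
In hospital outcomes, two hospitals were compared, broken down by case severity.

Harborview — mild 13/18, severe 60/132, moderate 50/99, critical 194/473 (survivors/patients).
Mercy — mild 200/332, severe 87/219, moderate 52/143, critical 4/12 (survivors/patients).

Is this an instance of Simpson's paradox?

Yes

Mild: Harborview 13/18 = 72.2%, Mercy 200/332 = 60.2% → Harborview
Severe: Harborview 60/132 = 45.5%, Mercy 87/219 = 39.7% → Harborview
Moderate: Harborview 50/99 = 50.5%, Mercy 52/143 = 36.4% → Harborview
Critical: Harborview 194/473 = 41.0%, Mercy 4/12 = 33.3% → Harborview
Overall: Harborview 317/722 = 43.9%, Mercy 343/706 = 48.6% → Mercy
Harborview wins each case group but Mercy wins overall — the comparison reverses. Harborview's patients skew toward critical, which has a lower base rate.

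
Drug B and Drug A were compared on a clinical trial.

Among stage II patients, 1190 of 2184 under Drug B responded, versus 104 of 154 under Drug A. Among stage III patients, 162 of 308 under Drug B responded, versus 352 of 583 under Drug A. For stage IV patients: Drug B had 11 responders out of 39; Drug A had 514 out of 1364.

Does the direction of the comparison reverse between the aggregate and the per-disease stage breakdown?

Stage II: Drug B 1190/2184 = 54.5%, Drug A 104/154 = 67.5% → Drug A
Stage III: Drug B 162/308 = 52.6%, Drug A 352/583 = 60.4% → Drug A
Stage IV: Drug B 11/39 = 28.2%, Drug A 514/1364 = 37.7% → Drug A
Overall: Drug B 1363/2531 = 53.9%, Drug A 970/2101 = 46.2% → Drug B
Drug A wins each disease group but Drug B wins overall — the comparison reverses. Drug A's patients skew toward stage IV, which has a lower base rate.

Yes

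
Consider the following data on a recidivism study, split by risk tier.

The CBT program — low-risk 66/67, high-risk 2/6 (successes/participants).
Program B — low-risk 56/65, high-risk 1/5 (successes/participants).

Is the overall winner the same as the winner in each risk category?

Yes

Low-risk: the CBT program 66/67 = 98.5%, Program B 56/65 = 86.2% → the CBT program
High-risk: the CBT program 2/6 = 33.3%, Program B 1/5 = 20.0% → the CBT program
Overall: the CBT program 68/73 = 93.2%, Program B 57/70 = 81.4% → the CBT program
The CBT program wins overall and in every risk group — no reversal.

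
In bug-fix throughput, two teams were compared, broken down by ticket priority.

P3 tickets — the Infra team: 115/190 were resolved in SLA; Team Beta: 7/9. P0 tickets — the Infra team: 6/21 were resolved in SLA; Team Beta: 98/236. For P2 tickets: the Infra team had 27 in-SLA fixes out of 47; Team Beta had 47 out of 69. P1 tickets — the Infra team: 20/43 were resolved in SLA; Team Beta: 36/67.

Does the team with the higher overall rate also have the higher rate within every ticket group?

P3: the Infra team 115/190 = 60.5%, Team Beta 7/9 = 77.8% → Team Beta
P0: the Infra team 6/21 = 28.6%, Team Beta 98/236 = 41.5% → Team Beta
P2: the Infra team 27/47 = 57.4%, Team Beta 47/69 = 68.1% → Team Beta
P1: the Infra team 20/43 = 46.5%, Team Beta 36/67 = 53.7% → Team Beta
Overall: the Infra team 168/301 = 55.8%, Team Beta 188/381 = 49.3% → the Infra team
Team Beta wins each ticket group but the Infra team wins overall — the comparison reverses. Team Beta's tickets skew toward P0, which has a lower base rate.

No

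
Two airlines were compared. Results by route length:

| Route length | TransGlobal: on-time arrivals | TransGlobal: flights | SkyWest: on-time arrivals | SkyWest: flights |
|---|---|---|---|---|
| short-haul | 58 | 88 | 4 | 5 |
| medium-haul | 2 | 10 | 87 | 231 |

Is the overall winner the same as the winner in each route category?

Short-haul: TransGlobal 58/88 = 65.9%, SkyWest 4/5 = 80.0% → SkyWest
Medium-haul: TransGlobal 2/10 = 20.0%, SkyWest 87/231 = 37.7% → SkyWest
Overall: TransGlobal 60/98 = 61.2%, SkyWest 91/236 = 38.6% → TransGlobal
SkyWest wins each route group but TransGlobal wins overall — the comparison reverses. SkyWest's flights skew toward medium-haul, which has a lower base rate.

No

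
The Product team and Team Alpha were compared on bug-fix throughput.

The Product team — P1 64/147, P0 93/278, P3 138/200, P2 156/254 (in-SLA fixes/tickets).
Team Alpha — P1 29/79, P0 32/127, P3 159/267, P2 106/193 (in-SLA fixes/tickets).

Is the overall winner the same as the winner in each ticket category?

Yes

P1: the Product team 64/147 = 43.5%, Team Alpha 29/79 = 36.7% → the Product team
P0: the Product team 93/278 = 33.5%, Team Alpha 32/127 = 25.2% → the Product team
P3: the Product team 138/200 = 69.0%, Team Alpha 159/267 = 59.6% → the Product team
P2: the Product team 156/254 = 61.4%, Team Alpha 106/193 = 54.9% → the Product team
Overall: the Product team 451/879 = 51.3%, Team Alpha 326/666 = 48.9% → the Product team
The Product team wins overall and in every ticket group — no reversal.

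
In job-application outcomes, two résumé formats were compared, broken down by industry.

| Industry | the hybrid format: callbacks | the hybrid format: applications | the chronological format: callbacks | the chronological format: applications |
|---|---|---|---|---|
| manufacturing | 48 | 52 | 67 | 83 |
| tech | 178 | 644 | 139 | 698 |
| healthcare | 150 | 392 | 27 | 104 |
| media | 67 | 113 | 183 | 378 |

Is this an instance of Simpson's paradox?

Manufacturing: the hybrid format 48/52 = 92.3%, the chronological format 67/83 = 80.7% → the hybrid format
Tech: the hybrid format 178/644 = 27.6%, the chronological format 139/698 = 19.9% → the hybrid format
Healthcare: the hybrid format 150/392 = 38.3%, the chronological format 27/104 = 26.0% → the hybrid format
Media: the hybrid format 67/113 = 59.3%, the chronological format 183/378 = 48.4% → the hybrid format
Overall: the hybrid format 443/1201 = 36.9%, the chronological format 416/1263 = 32.9% → the hybrid format
The hybrid format wins overall and in every industry group — no reversal.

No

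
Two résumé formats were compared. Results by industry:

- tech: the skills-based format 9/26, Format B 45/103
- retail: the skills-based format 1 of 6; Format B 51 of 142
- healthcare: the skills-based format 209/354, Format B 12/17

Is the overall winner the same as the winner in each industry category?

Tech: the skills-based format 9/26 = 34.6%, Format B 45/103 = 43.7% → Format B
Retail: the skills-based format 1/6 = 16.7%, Format B 51/142 = 35.9% → Format B
Healthcare: the skills-based format 209/354 = 59.0%, Format B 12/17 = 70.6% → Format B
Overall: the skills-based format 219/386 = 56.7%, Format B 108/262 = 41.2% → the skills-based format
Format B wins each industry group but the skills-based format wins overall — the comparison reverses. Format B's applications skew toward retail, which has a lower base rate.

No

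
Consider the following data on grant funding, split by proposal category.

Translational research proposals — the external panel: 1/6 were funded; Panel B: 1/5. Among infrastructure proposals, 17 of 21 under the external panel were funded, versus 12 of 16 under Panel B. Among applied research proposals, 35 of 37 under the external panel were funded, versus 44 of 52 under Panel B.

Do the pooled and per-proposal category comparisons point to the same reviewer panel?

Translational research: the external panel 1/6 = 16.7%, Panel B 1/5 = 20.0% → Panel B
Infrastructure: the external panel 17/21 = 81.0%, Panel B 12/16 = 75.0% → the external panel
Applied research: the external panel 35/37 = 94.6%, Panel B 44/52 = 84.6% → the external panel
Overall: the external panel 53/64 = 82.8%, Panel B 57/73 = 78.1% → the external panel
Neither sweeps: the external panel wins 2 of 3 groups, Panel B wins 1. The external panel wins overall but not every group — no Simpson reversal.

No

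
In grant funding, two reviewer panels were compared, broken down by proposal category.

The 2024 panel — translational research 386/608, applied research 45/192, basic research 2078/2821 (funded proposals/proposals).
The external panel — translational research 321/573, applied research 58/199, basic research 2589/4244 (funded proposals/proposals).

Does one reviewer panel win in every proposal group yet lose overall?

No

Translational research: the 2024 panel 386/608 = 63.5%, the external panel 321/573 = 56.0% → the 2024 panel
Applied research: the 2024 panel 45/192 = 23.4%, the external panel 58/199 = 29.1% → the external panel
Basic research: the 2024 panel 2078/2821 = 73.7%, the external panel 2589/4244 = 61.0% → the 2024 panel
Overall: the 2024 panel 2509/3621 = 69.3%, the external panel 2968/5016 = 59.2% → the 2024 panel
Neither sweeps: the 2024 panel wins 2 of 3 groups, the external panel wins 1. The 2024 panel wins overall but not every group — no Simpson reversal.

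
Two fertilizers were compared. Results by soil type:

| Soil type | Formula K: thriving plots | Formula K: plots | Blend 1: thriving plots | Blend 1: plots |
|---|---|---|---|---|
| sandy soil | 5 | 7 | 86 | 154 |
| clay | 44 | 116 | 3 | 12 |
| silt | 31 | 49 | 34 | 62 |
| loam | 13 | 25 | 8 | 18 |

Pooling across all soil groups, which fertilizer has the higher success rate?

Blend 1

Sandy soil: Formula K 5/7 = 71.4%, Blend 1 86/154 = 55.8% → Formula K
Clay: Formula K 44/116 = 37.9%, Blend 1 3/12 = 25.0% → Formula K
Silt: Formula K 31/49 = 63.3%, Blend 1 34/62 = 54.8% → Formula K
Loam: Formula K 13/25 = 52.0%, Blend 1 8/18 = 44.4% → Formula K
Overall: Formula K 93/197 = 47.2%, Blend 1 131/246 = 53.3% → Blend 1
(Formula K wins every soil group but Blend 1 wins overall — Formula K's plots skew toward the low-rate clay group.)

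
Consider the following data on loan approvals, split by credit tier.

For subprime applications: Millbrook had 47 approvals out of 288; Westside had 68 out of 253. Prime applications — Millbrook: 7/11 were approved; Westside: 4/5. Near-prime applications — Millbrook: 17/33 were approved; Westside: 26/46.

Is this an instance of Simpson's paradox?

No

Subprime: Millbrook 47/288 = 16.3%, Westside 68/253 = 26.9% → Westside
Prime: Millbrook 7/11 = 63.6%, Westside 4/5 = 80.0% → Westside
Near-prime: Millbrook 17/33 = 51.5%, Westside 26/46 = 56.5% → Westside
Overall: Millbrook 71/332 = 21.4%, Westside 98/304 = 32.2% → Westside
Westside wins overall and in every credit group — no reversal.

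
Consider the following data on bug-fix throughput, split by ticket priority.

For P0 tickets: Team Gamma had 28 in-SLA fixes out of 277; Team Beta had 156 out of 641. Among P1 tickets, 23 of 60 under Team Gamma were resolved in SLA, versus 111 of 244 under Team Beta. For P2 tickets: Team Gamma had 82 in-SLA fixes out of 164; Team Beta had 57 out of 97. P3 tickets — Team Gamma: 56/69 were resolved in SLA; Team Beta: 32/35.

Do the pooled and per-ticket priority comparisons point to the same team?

Yes

P0: Team Gamma 28/277 = 10.1%, Team Beta 156/641 = 24.3% → Team Beta
P1: Team Gamma 23/60 = 38.3%, Team Beta 111/244 = 45.5% → Team Beta
P2: Team Gamma 82/164 = 50.0%, Team Beta 57/97 = 58.8% → Team Beta
P3: Team Gamma 56/69 = 81.2%, Team Beta 32/35 = 91.4% → Team Beta
Overall: Team Gamma 189/570 = 33.2%, Team Beta 356/1017 = 35.0% → Team Beta
Team Beta wins overall and in every ticket group — no reversal.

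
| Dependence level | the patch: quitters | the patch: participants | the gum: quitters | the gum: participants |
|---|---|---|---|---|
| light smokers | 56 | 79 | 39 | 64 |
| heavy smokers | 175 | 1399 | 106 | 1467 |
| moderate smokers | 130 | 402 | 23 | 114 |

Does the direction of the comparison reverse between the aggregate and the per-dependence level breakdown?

No

Light smokers: the patch 56/79 = 70.9%, the gum 39/64 = 60.9% → the patch
Heavy smokers: the patch 175/1399 = 12.5%, the gum 106/1467 = 7.2% → the patch
Moderate smokers: the patch 130/402 = 32.3%, the gum 23/114 = 20.2% → the patch
Overall: the patch 361/1880 = 19.2%, the gum 168/1645 = 10.2% → the patch
The patch wins overall and in every dependence group — no reversal.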